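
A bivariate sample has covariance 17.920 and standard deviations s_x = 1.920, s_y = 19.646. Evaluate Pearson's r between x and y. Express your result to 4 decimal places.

0.4751

r = Cov(x,y) / (s_x · s_y) = 17.920 / (1.920 × 19.646)
  = 17.920 / 37.7203 ≈ 0.4751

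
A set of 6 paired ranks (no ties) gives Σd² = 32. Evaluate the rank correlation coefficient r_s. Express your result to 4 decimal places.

0.0857

ρ = 1 − 6Σd² / [n(n²−1)] = 1 − 6×32 / (6×35)
  = 1 − 192/210 = 1 − 0.91429 ≈ 0.0857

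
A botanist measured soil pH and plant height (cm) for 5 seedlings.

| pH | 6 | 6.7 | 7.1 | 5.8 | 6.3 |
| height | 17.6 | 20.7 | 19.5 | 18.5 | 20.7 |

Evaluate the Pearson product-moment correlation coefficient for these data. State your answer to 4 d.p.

0.5538

n = 5, Σx = 31.9, Σy = 97, Σx² = 204.63, Σy² = 1889.24, Σxy = 620.45
nΣxy − ΣxΣy = 3102.25 − 3094.3 = 7.95
nΣx² − (Σx)² = 1023.15 − 1017.61 = 5.54; nΣy² − (Σy)² = 9446.2 − 9409 = 37.2
r = 7.95 / √(5.54 × 37.2) = 7.95 / 14.3558 ≈ 0.5538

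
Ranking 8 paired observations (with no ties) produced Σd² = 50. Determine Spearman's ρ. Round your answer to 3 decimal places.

0.405

ρ = 1 − 6Σd² / [n(n²−1)] = 1 − 6×50 / (8×63)
  = 1 − 300/504 = 1 − 0.5952 ≈ 0.405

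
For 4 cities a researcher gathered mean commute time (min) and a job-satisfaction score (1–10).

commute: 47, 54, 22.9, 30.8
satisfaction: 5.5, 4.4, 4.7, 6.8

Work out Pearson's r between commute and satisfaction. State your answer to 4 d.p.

n = 4, Σx = 154.7, Σy = 21.4, Σx² = 6598.05, Σy² = 117.94, Σxy = 813.17
nΣxy − ΣxΣy = 3252.68 − 3310.58 = -57.9
nΣx² − (Σx)² = 26392.2 − 23932.09 = 2460.11; nΣy² − (Σy)² = 471.76 − 457.96 = 13.8
r = -57.9 / √(2460.11 × 13.8) = -57.9 / 184.2539 ≈ -0.3142

-0.3142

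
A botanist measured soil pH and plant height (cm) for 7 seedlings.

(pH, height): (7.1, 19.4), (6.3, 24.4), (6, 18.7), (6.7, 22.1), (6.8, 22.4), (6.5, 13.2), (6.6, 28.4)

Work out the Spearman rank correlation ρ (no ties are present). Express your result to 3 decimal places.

Rank pH: 7, 2, 1, 5, 6, 3, 4
Rank height: 3, 6, 2, 4, 5, 1, 7
d = rank(pH) − rank(height): 4, -4, -1, 1, 1, 2, -3; Σd² = 48
ρ = 1 − 6Σd² / [n(n²−1)] = 1 − 6×48 / (7×48) = 1 − 288/336 ≈ 0.143

0.143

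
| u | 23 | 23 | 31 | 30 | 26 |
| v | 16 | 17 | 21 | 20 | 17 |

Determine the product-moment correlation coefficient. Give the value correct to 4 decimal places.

0.9575

n = 5, Σu = 133, Σv = 91, Σu² = 3595, Σv² = 1675, Σuv = 2452
nΣuv − ΣuΣv = 12260 − 12103 = 157
nΣu² − (Σu)² = 17975 − 17689 = 286; nΣv² − (Σv)² = 8375 − 8281 = 94
r = 157 / √(286 × 94) = 157 / 163.9634 ≈ 0.9575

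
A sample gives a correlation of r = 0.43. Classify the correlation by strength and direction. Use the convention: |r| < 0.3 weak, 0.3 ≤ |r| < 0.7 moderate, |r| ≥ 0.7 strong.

r = 0.43 > 0 so the relationship is positive.
|r| = 0.43, which falls in the moderate range.

moderate positive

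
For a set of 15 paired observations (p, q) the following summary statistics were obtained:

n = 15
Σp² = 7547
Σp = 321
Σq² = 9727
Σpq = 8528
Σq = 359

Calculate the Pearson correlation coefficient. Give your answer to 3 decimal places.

0.964

r = (nΣpq − ΣpΣq) / √[(nΣp² − (Σp)²)(nΣq² − (Σq)²)]
Numerator: 15×8528 − 321×359 = 12681
Denominator: √[(113205 − 103041)(145905 − 128881)] = √[10164 × 17024] = 13154.1604
r = 12681 / 13154.1604 ≈ 0.964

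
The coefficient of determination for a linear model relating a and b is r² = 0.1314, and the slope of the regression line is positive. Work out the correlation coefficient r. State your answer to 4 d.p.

0.3625

|r| = √0.1314 = 0.3625
The association is positive, so r = 0.3625.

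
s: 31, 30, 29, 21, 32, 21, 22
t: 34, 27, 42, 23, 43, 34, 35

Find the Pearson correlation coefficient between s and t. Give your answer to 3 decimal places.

0.464

n = 7, Σs = 186, Σt = 238, Σs² = 5092, Σt² = 8408, Σst = 6425
nΣst − ΣsΣt = 44975 − 44268 = 707
nΣs² − (Σs)² = 35644 − 34596 = 1048; nΣt² − (Σt)² = 58856 − 56644 = 2212
r = 707 / √(1048 × 2212) = 707 / 1522.5557 ≈ 0.464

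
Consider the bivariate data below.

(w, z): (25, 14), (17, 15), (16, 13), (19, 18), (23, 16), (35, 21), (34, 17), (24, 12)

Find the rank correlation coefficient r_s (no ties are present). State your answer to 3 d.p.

0.429

Rank w: 6, 2, 1, 3, 4, 8, 7, 5
Rank z: 3, 4, 2, 7, 5, 8, 6, 1
d = rank(w) − rank(z): 3, -2, -1, -4, -1, 0, 1, 4; Σd² = 48
ρ = 1 − 6Σd² / [n(n²−1)] = 1 − 6×48 / (8×63) = 1 − 288/504 ≈ 0.429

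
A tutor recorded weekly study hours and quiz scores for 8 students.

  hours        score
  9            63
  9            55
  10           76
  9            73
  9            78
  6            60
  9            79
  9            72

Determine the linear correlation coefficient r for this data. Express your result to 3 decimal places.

n = 8, Σx = 70, Σy = 556, Σx² = 622, Σy² = 39208, Σxy = 4900
nΣxy − ΣxΣy = 39200 − 38920 = 280
nΣx² − (Σx)² = 4976 − 4900 = 76; nΣy² − (Σy)² = 313664 − 309136 = 4528
r = 280 / √(76 × 4528) = 280 / 586.6242 ≈ 0.477

0.477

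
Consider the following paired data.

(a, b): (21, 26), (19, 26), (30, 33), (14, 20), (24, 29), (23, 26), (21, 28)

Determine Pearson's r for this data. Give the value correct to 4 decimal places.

0.9507

n = 7, Σa = 152, Σb = 188, Σa² = 3444, Σb² = 5142, Σab = 4192
nΣab − ΣaΣb = 29344 − 28576 = 768
nΣa² − (Σa)² = 24108 − 23104 = 1004; nΣb² − (Σb)² = 35994 − 35344 = 650
r = 768 / √(1004 × 650) = 768 / 807.8366 ≈ 0.9507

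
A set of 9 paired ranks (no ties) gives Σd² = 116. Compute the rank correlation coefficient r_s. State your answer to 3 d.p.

0.033

ρ = 1 − 6Σd² / [n(n²−1)] = 1 − 6×116 / (9×80)
  = 1 − 696/720 = 1 − 0.9667 ≈ 0.033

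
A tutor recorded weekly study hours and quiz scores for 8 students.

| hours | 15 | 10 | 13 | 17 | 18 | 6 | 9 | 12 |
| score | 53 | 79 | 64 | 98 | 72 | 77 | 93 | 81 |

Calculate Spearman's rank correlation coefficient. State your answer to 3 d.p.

Rank hours: 6, 3, 5, 7, 8, 1, 2, 4
Rank score: 1, 5, 2, 8, 3, 4, 7, 6
d = rank(hours) − rank(score): 5, -2, 3, -1, 5, -3, -5, -2; Σd² = 102
ρ = 1 − 6Σd² / [n(n²−1)] = 1 − 6×102 / (8×63) = 1 − 612/504 ≈ -0.214

-0.214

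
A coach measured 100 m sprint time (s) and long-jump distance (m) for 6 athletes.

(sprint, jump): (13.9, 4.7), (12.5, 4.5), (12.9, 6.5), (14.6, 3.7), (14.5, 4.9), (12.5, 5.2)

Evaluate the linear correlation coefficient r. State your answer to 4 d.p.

-0.5015

n = 6, Σx = 80.9, Σy = 29.5, Σx² = 1095.53, Σy² = 149.33, Σxy = 395.5
nΣxy − ΣxΣy = 2373 − 2386.55 = -13.55
nΣx² − (Σx)² = 6573.18 − 6544.81 = 28.37; nΣy² − (Σy)² = 895.98 − 870.25 = 25.73
r = -13.55 / √(28.37 × 25.73) = -13.55 / 27.0178 ≈ -0.5015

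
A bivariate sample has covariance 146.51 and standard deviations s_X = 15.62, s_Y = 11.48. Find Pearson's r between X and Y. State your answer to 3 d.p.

0.817

r = Cov(X,Y) / (s_X · s_Y) = 146.51 / (15.62 × 11.48)
  = 146.51 / 179.3176 ≈ 0.817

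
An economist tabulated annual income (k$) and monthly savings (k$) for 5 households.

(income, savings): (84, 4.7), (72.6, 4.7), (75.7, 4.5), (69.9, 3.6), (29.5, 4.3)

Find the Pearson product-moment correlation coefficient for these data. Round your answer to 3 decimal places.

0.231

n = 5, Σx = 331.7, Σy = 21.8, Σx² = 23813.51, Σy² = 95.88, Σxy = 1455.16
nΣxy − ΣxΣy = 7275.8 − 7231.06 = 44.74
nΣx² − (Σx)² = 119067.55 − 110024.89 = 9042.66; nΣy² − (Σy)² = 479.4 − 475.24 = 4.16
r = 44.74 / √(9042.66 × 4.16) = 44.74 / 193.9522 ≈ 0.231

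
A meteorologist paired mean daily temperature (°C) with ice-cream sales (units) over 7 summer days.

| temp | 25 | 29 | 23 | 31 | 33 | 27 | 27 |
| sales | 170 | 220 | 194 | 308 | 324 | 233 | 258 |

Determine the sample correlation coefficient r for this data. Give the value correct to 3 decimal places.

n = 7, Σx = 195, Σy = 1707, Σx² = 5503, Σy² = 435629, Σxy = 48589
nΣxy − ΣxΣy = 340123 − 332865 = 7258
nΣx² − (Σx)² = 38521 − 38025 = 496; nΣy² − (Σy)² = 3049403 − 2913849 = 135554
r = 7258 / √(496 × 135554) = 7258 / 8199.6819 ≈ 0.885

0.885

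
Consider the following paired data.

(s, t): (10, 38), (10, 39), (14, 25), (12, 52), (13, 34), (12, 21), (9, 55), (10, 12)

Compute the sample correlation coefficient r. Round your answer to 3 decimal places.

-0.286

n = 8, Σs = 90, Σt = 276, Σs² = 1034, Σt² = 11060, Σst = 3053
nΣst − ΣsΣt = 24424 − 24840 = -416
nΣs² − (Σs)² = 8272 − 8100 = 172; nΣt² − (Σt)² = 88480 − 76176 = 12304
r = -416 / √(172 × 12304) = -416 / 1454.7467 ≈ -0.286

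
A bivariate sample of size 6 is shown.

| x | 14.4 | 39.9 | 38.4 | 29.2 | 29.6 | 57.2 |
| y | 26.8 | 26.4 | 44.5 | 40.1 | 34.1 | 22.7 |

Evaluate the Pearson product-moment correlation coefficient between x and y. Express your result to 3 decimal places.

-0.232

n = 6, Σx = 208.7, Σy = 194.6, Σx² = 8274.57, Σy² = 6681.56, Σxy = 6626.8
nΣxy − ΣxΣy = 39760.8 − 40613.02 = -852.22
nΣx² − (Σx)² = 49647.42 − 43555.69 = 6091.73; nΣy² − (Σy)² = 40089.36 − 37869.16 = 2220.2
r = -852.22 / √(6091.73 × 2220.2) = -852.22 / 3677.6159 ≈ -0.232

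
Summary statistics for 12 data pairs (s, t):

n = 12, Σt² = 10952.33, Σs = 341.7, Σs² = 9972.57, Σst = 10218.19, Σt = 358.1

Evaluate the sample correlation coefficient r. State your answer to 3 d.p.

r = (nΣst − ΣsΣt) / √[(nΣs² − (Σs)²)(nΣt² − (Σt)²)]
Numerator: 12×10218.19 − 341.7×358.1 = 255.51
Denominator: √[(119670.84 − 116758.89)(131427.96 − 128235.61)] = √[2911.95 × 3192.35] = 3048.9283
r = 255.51 / 3048.9283 ≈ 0.084

0.084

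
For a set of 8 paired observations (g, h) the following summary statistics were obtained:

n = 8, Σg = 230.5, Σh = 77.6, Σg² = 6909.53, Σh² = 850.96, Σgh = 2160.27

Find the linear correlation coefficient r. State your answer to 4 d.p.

r = (nΣgh − ΣgΣh) / √[(nΣg² − (Σg)²)(nΣh² − (Σh)²)]
Numerator: 8×2160.27 − 230.5×77.6 = -604.64
Denominator: √[(55276.24 − 53130.25)(6807.68 − 6021.76)] = √[2145.99 × 785.92] = 1298.6826
r = -604.64 / 1298.6826 ≈ -0.4656

-0.4656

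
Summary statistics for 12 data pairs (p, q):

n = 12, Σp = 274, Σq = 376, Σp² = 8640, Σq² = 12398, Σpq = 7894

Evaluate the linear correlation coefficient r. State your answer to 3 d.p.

-0.570

r = (nΣpq − ΣpΣq) / √[(nΣp² − (Σp)²)(nΣq² − (Σq)²)]
Numerator: 12×7894 − 274×376 = -8296
Denominator: √[(103680 − 75076)(148776 − 141376)] = √[28604 × 7400] = 14548.8694
r = -8296 / 14548.8694 ≈ -0.570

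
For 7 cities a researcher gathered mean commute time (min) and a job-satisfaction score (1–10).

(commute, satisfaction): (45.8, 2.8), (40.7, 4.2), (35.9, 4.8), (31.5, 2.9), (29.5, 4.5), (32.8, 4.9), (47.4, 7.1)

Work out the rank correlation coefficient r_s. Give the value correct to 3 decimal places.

Rank commute: 6, 5, 4, 2, 1, 3, 7
Rank satisfaction: 1, 3, 5, 2, 4, 6, 7
d = rank(commute) − rank(satisfaction): 5, 2, -1, 0, -3, -3, 0; Σd² = 48
ρ = 1 − 6Σd² / [n(n²−1)] = 1 − 6×48 / (7×48) = 1 − 288/336 ≈ 0.143

0.143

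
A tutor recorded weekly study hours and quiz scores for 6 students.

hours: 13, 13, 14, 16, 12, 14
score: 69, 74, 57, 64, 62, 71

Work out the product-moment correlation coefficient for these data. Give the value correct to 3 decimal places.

-0.155

n = 6, Σx = 82, Σy = 397, Σx² = 1130, Σy² = 26467, Σxy = 5419
nΣxy − ΣxΣy = 32514 − 32554 = -40
nΣx² − (Σx)² = 6780 − 6724 = 56; nΣy² − (Σy)² = 158802 − 157609 = 1193
r = -40 / √(56 × 1193) = -40 / 258.4724 ≈ -0.155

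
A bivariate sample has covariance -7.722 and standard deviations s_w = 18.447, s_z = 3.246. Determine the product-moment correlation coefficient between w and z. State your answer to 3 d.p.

-0.129

r = Cov(w,z) / (s_w · s_z) = -7.722 / (18.447 × 3.246)
  = -7.722 / 59.8790 ≈ -0.129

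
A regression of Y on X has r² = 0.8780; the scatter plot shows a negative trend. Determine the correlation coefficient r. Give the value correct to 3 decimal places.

|r| = √0.8780 = 0.937
The association is negative, so r = −0.937.

-0.937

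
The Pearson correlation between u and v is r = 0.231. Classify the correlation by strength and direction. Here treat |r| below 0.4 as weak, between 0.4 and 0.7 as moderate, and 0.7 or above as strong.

weak positive

r = 0.231 > 0 so the relationship is positive.
|r| = 0.231, which falls in the weak range.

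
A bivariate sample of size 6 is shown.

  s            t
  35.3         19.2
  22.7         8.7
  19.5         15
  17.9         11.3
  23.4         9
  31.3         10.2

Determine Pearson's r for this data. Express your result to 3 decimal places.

0.453

n = 6, Σs = 150.1, Σt = 73.4, Σs² = 3989.29, Σt² = 982.06, Σst = 1899.88
nΣst − ΣsΣt = 11399.28 − 11017.34 = 381.94
nΣs² − (Σs)² = 23935.74 − 22530.01 = 1405.73; nΣt² − (Σt)² = 5892.36 − 5387.56 = 504.8
r = 381.94 / √(1405.73 × 504.8) = 381.94 / 842.3850 ≈ 0.453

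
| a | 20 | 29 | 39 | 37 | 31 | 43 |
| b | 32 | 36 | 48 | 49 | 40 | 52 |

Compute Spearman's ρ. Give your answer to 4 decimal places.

Rank a: 1, 2, 5, 4, 3, 6
Rank b: 1, 2, 4, 5, 3, 6
d = rank(a) − rank(b): 0, 0, 1, -1, 0, 0; Σd² = 2
ρ = 1 − 6Σd² / [n(n²−1)] = 1 − 6×2 / (6×35) = 1 − 12/210 ≈ 0.9429

0.9429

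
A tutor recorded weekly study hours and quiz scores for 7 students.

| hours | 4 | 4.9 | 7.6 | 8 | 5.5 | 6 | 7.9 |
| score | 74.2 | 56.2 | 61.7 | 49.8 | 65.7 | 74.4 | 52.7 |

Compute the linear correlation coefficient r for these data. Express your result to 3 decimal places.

-0.666

n = 7, Σx = 43.9, Σy = 434.7, Σx² = 290.43, Σy² = 27580.15, Σxy = 2663.58
nΣxy − ΣxΣy = 18645.06 − 19083.33 = -438.27
nΣx² − (Σx)² = 2033.01 − 1927.21 = 105.8; nΣy² − (Σy)² = 193061.05 − 188964.09 = 4096.96
r = -438.27 / √(105.8 × 4096.96) = -438.27 / 658.3756 ≈ -0.666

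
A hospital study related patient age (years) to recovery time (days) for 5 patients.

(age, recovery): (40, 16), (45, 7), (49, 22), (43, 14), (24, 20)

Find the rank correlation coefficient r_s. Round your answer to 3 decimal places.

Rank age: 2, 4, 5, 3, 1
Rank recovery: 3, 1, 5, 2, 4
d = rank(age) − rank(recovery): -1, 3, 0, 1, -3; Σd² = 20
ρ = 1 − 6Σd² / [n(n²−1)] = 1 − 6×20 / (5×24) = 1 − 120/120 ≈ 0.000

0.000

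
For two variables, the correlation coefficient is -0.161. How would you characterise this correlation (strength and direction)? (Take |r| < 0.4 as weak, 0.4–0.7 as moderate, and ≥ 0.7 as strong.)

r = -0.161 < 0 so the relationship is negative.
|r| = 0.161, which falls in the weak range.

weak negative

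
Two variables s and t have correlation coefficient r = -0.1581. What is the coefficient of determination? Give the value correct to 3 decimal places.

0.025

r² = (-0.1581)² = 0.025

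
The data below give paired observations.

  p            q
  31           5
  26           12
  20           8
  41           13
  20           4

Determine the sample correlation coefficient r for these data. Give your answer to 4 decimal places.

0.5691

n = 5, Σp = 138, Σq = 42, Σp² = 4118, Σq² = 418, Σpq = 1240
nΣpq − ΣpΣq = 6200 − 5796 = 404
nΣp² − (Σp)² = 20590 − 19044 = 1546; nΣq² − (Σq)² = 2090 − 1764 = 326
r = 404 / √(1546 × 326) = 404 / 709.9268 ≈ 0.5691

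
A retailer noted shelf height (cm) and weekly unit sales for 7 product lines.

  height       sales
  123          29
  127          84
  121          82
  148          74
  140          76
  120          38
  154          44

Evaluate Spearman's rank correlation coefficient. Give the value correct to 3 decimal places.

Rank height: 3, 4, 2, 6, 5, 1, 7
Rank sales: 1, 7, 6, 4, 5, 2, 3
d = rank(height) − rank(sales): 2, -3, -4, 2, 0, -1, 4; Σd² = 50
ρ = 1 − 6Σd² / [n(n²−1)] = 1 − 6×50 / (7×48) = 1 − 300/336 ≈ 0.107

0.107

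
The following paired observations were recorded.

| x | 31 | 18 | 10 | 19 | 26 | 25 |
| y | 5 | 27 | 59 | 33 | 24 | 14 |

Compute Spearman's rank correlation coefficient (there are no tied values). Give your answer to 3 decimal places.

-0.886

Rank x: 6, 2, 1, 3, 5, 4
Rank y: 1, 4, 6, 5, 3, 2
d = rank(x) − rank(y): 5, -2, -5, -2, 2, 2; Σd² = 66
ρ = 1 − 6Σd² / [n(n²−1)] = 1 − 6×66 / (6×35) = 1 − 396/210 ≈ -0.886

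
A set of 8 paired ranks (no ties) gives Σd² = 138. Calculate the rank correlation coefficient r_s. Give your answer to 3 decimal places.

-0.643

ρ = 1 − 6Σd² / [n(n²−1)] = 1 − 6×138 / (8×63)
  = 1 − 828/504 = 1 − 1.6429 ≈ -0.643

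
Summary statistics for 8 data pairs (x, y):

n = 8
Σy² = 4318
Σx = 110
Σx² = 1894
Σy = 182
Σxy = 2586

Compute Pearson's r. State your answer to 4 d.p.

0.3209

r = (nΣxy − ΣxΣy) / √[(nΣx² − (Σx)²)(nΣy² − (Σy)²)]
Numerator: 8×2586 − 110×182 = 668
Denominator: √[(15152 − 12100)(34544 − 33124)] = √[3052 × 1420] = 2081.7877
r = 668 / 2081.7877 ≈ 0.3209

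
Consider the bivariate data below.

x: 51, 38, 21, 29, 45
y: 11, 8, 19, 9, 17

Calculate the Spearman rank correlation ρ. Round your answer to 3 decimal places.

-0.200

Rank x: 5, 3, 1, 2, 4
Rank y: 3, 1, 5, 2, 4
d = rank(x) − rank(y): 2, 2, -4, 0, 0; Σd² = 24
ρ = 1 − 6Σd² / [n(n²−1)] = 1 − 6×24 / (5×24) = 1 − 144/120 ≈ -0.200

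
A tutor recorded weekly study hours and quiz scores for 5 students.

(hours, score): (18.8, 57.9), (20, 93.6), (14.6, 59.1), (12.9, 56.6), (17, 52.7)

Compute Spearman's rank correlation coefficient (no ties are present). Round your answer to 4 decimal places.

0.5000

Rank hours: 4, 5, 2, 1, 3
Rank score: 3, 5, 4, 2, 1
d = rank(hours) − rank(score): 1, 0, -2, -1, 2; Σd² = 10
ρ = 1 − 6Σd² / [n(n²−1)] = 1 − 6×10 / (5×24) = 1 − 60/120 ≈ 0.5000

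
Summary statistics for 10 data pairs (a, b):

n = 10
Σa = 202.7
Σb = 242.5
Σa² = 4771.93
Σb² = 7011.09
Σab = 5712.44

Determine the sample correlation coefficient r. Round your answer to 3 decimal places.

r = (nΣab − ΣaΣb) / √[(nΣa² − (Σa)²)(nΣb² − (Σb)²)]
Numerator: 10×5712.44 − 202.7×242.5 = 7969.65
Denominator: √[(47719.3 − 41087.29)(70110.9 − 58806.25)] = √[6632.01 × 11304.65] = 8658.6692
r = 7969.65 / 8658.6692 ≈ 0.920

0.920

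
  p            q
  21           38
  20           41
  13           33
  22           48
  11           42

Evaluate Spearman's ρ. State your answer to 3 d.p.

0.300

Rank p: 4, 3, 2, 5, 1
Rank q: 2, 3, 1, 5, 4
d = rank(p) − rank(q): 2, 0, 1, 0, -3; Σd² = 14
ρ = 1 − 6Σd² / [n(n²−1)] = 1 − 6×14 / (5×24) = 1 − 84/120 ≈ 0.300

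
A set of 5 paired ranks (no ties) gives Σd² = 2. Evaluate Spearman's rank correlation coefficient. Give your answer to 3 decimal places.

ρ = 1 − 6Σd² / [n(n²−1)] = 1 − 6×2 / (5×24)
  = 1 − 12/120 = 1 − 0.1000 ≈ 0.900

0.900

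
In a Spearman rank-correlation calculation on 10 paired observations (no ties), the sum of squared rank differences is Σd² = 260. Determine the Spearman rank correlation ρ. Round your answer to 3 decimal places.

-0.576

ρ = 1 − 6Σd² / [n(n²−1)] = 1 − 6×260 / (10×99)
  = 1 − 1560/990 = 1 − 1.5758 ≈ -0.576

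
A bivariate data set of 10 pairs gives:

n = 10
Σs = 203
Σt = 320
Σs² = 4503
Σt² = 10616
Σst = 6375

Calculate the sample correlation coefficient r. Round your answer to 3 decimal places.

r = (nΣst − ΣsΣt) / √[(nΣs² − (Σs)²)(nΣt² − (Σt)²)]
Numerator: 10×6375 − 203×320 = -1210
Denominator: √[(45030 − 41209)(106160 − 102400)] = √[3821 × 3760] = 3790.3773
r = -1210 / 3790.3773 ≈ -0.319

-0.319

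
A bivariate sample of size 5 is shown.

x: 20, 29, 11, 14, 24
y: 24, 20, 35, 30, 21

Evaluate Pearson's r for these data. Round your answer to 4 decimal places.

n = 5, Σx = 98, Σy = 130, Σx² = 2134, Σy² = 3542, Σxy = 2369
nΣxy − ΣxΣy = 11845 − 12740 = -895
nΣx² − (Σx)² = 10670 − 9604 = 1066; nΣy² − (Σy)² = 17710 − 16900 = 810
r = -895 / √(1066 × 810) = -895 / 929.2255 ≈ -0.9632

-0.9632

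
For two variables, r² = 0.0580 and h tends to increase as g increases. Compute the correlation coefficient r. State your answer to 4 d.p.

0.2408

|r| = √0.0580 = 0.2408
The association is positive, so r = 0.2408.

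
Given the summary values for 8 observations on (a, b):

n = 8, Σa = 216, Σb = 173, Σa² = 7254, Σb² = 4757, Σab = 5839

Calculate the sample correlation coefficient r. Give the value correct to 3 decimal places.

0.972

r = (nΣab − ΣaΣb) / √[(nΣa² − (Σa)²)(nΣb² − (Σb)²)]
Numerator: 8×5839 − 216×173 = 9344
Denominator: √[(58032 − 46656)(38056 − 29929)] = √[11376 × 8127] = 9615.2354
r = 9344 / 9615.2354 ≈ 0.972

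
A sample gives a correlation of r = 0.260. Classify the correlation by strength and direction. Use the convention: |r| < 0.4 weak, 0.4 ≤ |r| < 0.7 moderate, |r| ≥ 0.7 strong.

r = 0.260 > 0 so the relationship is positive.
|r| = 0.260, which falls in the weak range.

weak positive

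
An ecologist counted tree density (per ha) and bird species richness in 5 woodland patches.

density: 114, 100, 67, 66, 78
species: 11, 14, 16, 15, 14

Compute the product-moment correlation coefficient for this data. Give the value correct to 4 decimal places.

-0.8945

n = 5, Σx = 425, Σy = 70, Σx² = 37925, Σy² = 994, Σxy = 5808
nΣxy − ΣxΣy = 29040 − 29750 = -710
nΣx² − (Σx)² = 189625 − 180625 = 9000; nΣy² − (Σy)² = 4970 − 4900 = 70
r = -710 / √(9000 × 70) = -710 / 793.7254 ≈ -0.8945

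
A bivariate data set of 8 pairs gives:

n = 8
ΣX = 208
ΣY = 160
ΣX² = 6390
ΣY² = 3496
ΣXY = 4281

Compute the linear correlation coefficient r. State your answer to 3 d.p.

r = (nΣXY − ΣXΣY) / √[(nΣX² − (ΣX)²)(nΣY² − (ΣY)²)]
Numerator: 8×4281 − 208×160 = 968
Denominator: √[(51120 − 43264)(27968 − 25600)] = √[7856 × 2368] = 4313.1204
r = 968 / 4313.1204 ≈ 0.224

0.224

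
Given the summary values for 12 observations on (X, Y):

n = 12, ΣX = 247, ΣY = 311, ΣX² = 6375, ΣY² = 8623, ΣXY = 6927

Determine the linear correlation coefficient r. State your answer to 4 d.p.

r = (nΣXY − ΣXΣY) / √[(nΣX² − (ΣX)²)(nΣY² − (ΣY)²)]
Numerator: 12×6927 − 247×311 = 6307
Denominator: √[(76500 − 61009)(103476 − 96721)] = √[15491 × 6755] = 10229.4528
r = 6307 / 10229.4528 ≈ 0.6166

0.6166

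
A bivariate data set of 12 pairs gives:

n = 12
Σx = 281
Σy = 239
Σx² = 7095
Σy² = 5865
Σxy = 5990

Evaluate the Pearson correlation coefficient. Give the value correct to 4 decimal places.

0.5216

r = (nΣxy − ΣxΣy) / √[(nΣx² − (Σx)²)(nΣy² − (Σy)²)]
Numerator: 12×5990 − 281×239 = 4721
Denominator: √[(85140 − 78961)(70380 − 57121)] = √[6179 × 13259] = 9051.3734
r = 4721 / 9051.3734 ≈ 0.5216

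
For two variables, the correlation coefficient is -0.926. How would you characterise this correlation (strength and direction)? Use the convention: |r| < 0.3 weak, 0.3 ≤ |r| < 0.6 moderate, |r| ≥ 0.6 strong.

strong negative

r = -0.926 < 0 so the relationship is negative.
|r| = 0.926, which falls in the strong range.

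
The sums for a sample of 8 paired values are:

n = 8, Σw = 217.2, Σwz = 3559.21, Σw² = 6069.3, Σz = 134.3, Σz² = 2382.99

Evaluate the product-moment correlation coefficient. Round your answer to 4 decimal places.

r = (nΣwz − ΣwΣz) / √[(nΣw² − (Σw)²)(nΣz² − (Σz)²)]
Numerator: 8×3559.21 − 217.2×134.3 = -696.28
Denominator: √[(48554.4 − 47175.84)(19063.92 − 18036.49)] = √[1378.56 × 1027.43] = 1190.1151
r = -696.28 / 1190.1151 ≈ -0.5851

-0.5851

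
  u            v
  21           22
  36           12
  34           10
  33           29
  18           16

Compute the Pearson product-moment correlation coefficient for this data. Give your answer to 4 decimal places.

n = 5, Σu = 142, Σv = 89, Σu² = 4306, Σv² = 1825, Σuv = 2479
nΣuv − ΣuΣv = 12395 − 12638 = -243
nΣu² − (Σu)² = 21530 − 20164 = 1366; nΣv² − (Σv)² = 9125 − 7921 = 1204
r = -243 / √(1366 × 1204) = -243 / 1282.4445 ≈ -0.1895

-0.1895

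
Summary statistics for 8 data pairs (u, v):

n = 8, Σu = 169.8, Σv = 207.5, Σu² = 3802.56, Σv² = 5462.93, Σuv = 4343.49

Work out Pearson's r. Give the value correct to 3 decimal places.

r = (nΣuv − ΣuΣv) / √[(nΣu² − (Σu)²)(nΣv² − (Σv)²)]
Numerator: 8×4343.49 − 169.8×207.5 = -485.58
Denominator: √[(30420.48 − 28832.04)(43703.44 − 43056.25)] = √[1588.44 × 647.19] = 1013.9144
r = -485.58 / 1013.9144 ≈ -0.479

-0.479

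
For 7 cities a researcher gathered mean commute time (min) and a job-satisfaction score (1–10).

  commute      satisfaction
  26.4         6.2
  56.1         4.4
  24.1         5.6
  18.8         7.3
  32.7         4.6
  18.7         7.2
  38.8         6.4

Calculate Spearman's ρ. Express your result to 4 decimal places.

Rank commute: 4, 7, 3, 2, 5, 1, 6
Rank satisfaction: 4, 1, 3, 7, 2, 6, 5
d = rank(commute) − rank(satisfaction): 0, 6, 0, -5, 3, -5, 1; Σd² = 96
ρ = 1 − 6Σd² / [n(n²−1)] = 1 − 6×96 / (7×48) = 1 − 576/336 ≈ -0.7143

-0.7143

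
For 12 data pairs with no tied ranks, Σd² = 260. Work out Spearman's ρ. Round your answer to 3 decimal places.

0.091

ρ = 1 − 6Σd² / [n(n²−1)] = 1 − 6×260 / (12×143)
  = 1 − 1560/1716 = 1 − 0.9091 ≈ 0.091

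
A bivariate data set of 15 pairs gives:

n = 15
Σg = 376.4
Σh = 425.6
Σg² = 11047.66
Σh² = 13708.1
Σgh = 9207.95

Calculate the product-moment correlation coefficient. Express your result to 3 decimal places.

-0.910

r = (nΣgh − ΣgΣh) / √[(nΣg² − (Σg)²)(nΣh² − (Σh)²)]
Numerator: 15×9207.95 − 376.4×425.6 = -22076.59
Denominator: √[(165714.9 − 141676.96)(205621.5 − 181135.36)] = √[24037.94 × 24486.14] = 24261.0050
r = -22076.59 / 24261.0050 ≈ -0.910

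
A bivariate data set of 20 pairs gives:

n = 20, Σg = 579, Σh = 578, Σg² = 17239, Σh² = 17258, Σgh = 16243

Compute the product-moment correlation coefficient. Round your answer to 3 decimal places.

r = (nΣgh − ΣgΣh) / √[(nΣg² − (Σg)²)(nΣh² − (Σh)²)]
Numerator: 20×16243 − 579×578 = -9802
Denominator: √[(344780 − 335241)(345160 − 334084)] = √[9539 × 11076] = 10278.8114
r = -9802 / 10278.8114 ≈ -0.954

-0.954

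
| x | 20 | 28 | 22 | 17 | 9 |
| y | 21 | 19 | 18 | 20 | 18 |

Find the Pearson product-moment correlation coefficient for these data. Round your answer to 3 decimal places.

n = 5, Σx = 96, Σy = 96, Σx² = 2038, Σy² = 1850, Σxy = 1850
nΣxy − ΣxΣy = 9250 − 9216 = 34
nΣx² − (Σx)² = 10190 − 9216 = 974; nΣy² − (Σy)² = 9250 − 9216 = 34
r = 34 / √(974 × 34) = 34 / 181.9780 ≈ 0.187

0.187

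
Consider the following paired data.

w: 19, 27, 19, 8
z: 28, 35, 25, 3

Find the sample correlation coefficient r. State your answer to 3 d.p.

0.974

n = 4, Σw = 73, Σz = 91, Σw² = 1515, Σz² = 2643, Σwz = 1976
nΣwz − ΣwΣz = 7904 − 6643 = 1261
nΣw² − (Σw)² = 6060 − 5329 = 731; nΣz² − (Σz)² = 10572 − 8281 = 2291
r = 1261 / √(731 × 2291) = 1261 / 1294.1101 ≈ 0.974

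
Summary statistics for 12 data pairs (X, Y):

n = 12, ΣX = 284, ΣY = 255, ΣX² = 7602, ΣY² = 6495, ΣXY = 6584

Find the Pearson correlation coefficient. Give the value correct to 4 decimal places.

0.5639

r = (nΣXY − ΣXΣY) / √[(nΣX² − (ΣX)²)(nΣY² − (ΣY)²)]
Numerator: 12×6584 − 284×255 = 6588
Denominator: √[(91224 − 80656)(77940 − 65025)] = √[10568 × 12915] = 11682.7103
r = 6588 / 11682.7103 ≈ 0.5639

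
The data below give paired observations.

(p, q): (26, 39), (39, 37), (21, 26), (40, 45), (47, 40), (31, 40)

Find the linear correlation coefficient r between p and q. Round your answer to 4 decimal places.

0.6625

n = 6, Σp = 204, Σq = 227, Σp² = 7408, Σq² = 8791, Σpq = 7923
nΣpq − ΣpΣq = 47538 − 46308 = 1230
nΣp² − (Σp)² = 44448 − 41616 = 2832; nΣq² − (Σq)² = 52746 − 51529 = 1217
r = 1230 / √(2832 × 1217) = 1230 / 1856.4870 ≈ 0.6625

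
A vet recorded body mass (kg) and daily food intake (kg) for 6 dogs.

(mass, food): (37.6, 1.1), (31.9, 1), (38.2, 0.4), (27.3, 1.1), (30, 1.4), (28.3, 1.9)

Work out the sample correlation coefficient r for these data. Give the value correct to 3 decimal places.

n = 6, Σx = 193.3, Σy = 6.9, Σx² = 6336.79, Σy² = 9.15, Σxy = 214.34
nΣxy − ΣxΣy = 1286.04 − 1333.77 = -47.73
nΣx² − (Σx)² = 38020.74 − 37364.89 = 655.85; nΣy² − (Σy)² = 54.9 − 47.61 = 7.29
r = -47.73 / √(655.85 × 7.29) = -47.73 / 69.1458 ≈ -0.690

-0.690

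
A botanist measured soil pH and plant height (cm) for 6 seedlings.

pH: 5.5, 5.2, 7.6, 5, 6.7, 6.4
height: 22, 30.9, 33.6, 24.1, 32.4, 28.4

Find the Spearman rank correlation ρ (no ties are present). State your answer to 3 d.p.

Rank pH: 3, 2, 6, 1, 5, 4
Rank height: 1, 4, 6, 2, 5, 3
d = rank(pH) − rank(height): 2, -2, 0, -1, 0, 1; Σd² = 10
ρ = 1 − 6Σd² / [n(n²−1)] = 1 − 6×10 / (6×35) = 1 − 60/210 ≈ 0.714

0.714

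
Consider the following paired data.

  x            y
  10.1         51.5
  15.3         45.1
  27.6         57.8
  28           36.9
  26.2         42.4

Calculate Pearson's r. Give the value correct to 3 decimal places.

-0.229

n = 5, Σx = 107.2, Σy = 233.7, Σx² = 2568.3, Σy² = 11186.47, Σxy = 4949.54
nΣxy − ΣxΣy = 24747.7 − 25052.64 = -304.94
nΣx² − (Σx)² = 12841.5 − 11491.84 = 1349.66; nΣy² − (Σy)² = 55932.35 − 54615.69 = 1316.66
r = -304.94 / √(1349.66 × 1316.66) = -304.94 / 1333.0579 ≈ -0.229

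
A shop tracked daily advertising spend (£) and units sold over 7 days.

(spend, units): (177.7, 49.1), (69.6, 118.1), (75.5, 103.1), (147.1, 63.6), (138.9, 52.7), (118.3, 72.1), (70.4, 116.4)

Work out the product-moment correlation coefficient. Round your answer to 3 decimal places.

n = 7, Σx = 797.5, Σy = 575.1, Σx² = 102004.37, Σy² = 52557.65, Σxy = 58128.46
nΣxy − ΣxΣy = 406899.22 − 458642.25 = -51743.03
nΣx² − (Σx)² = 714030.59 − 636006.25 = 78024.34; nΣy² − (Σy)² = 367903.55 − 330740.01 = 37163.54
r = -51743.03 / √(78024.34 × 37163.54) = -51743.03 / 53848.4975 ≈ -0.961

-0.961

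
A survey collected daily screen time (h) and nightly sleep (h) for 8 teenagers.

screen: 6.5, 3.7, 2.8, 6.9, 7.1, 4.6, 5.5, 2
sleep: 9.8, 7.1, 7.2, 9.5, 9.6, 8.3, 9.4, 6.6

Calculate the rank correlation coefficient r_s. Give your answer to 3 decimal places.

Rank screen: 6, 3, 2, 7, 8, 4, 5, 1
Rank sleep: 8, 2, 3, 6, 7, 4, 5, 1
d = rank(screen) − rank(sleep): -2, 1, -1, 1, 1, 0, 0, 0; Σd² = 8
ρ = 1 − 6Σd² / [n(n²−1)] = 1 − 6×8 / (8×63) = 1 − 48/504 ≈ 0.905

0.905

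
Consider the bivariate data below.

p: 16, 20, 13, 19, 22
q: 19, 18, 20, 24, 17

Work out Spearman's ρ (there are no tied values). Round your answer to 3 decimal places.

-0.700

Rank p: 2, 4, 1, 3, 5
Rank q: 3, 2, 4, 5, 1
d = rank(p) − rank(q): -1, 2, -3, -2, 4; Σd² = 34
ρ = 1 − 6Σd² / [n(n²−1)] = 1 − 6×34 / (5×24) = 1 − 204/120 ≈ -0.700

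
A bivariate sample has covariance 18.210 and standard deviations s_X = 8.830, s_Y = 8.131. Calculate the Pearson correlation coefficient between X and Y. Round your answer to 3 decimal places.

r = Cov(X,Y) / (s_X · s_Y) = 18.210 / (8.830 × 8.131)
  = 18.210 / 71.7967 ≈ 0.254

0.254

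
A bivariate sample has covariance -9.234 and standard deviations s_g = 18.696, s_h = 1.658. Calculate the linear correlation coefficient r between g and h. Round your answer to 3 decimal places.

r = Cov(g,h) / (s_g · s_h) = -9.234 / (18.696 × 1.658)
  = -9.234 / 30.9980 ≈ -0.298

-0.298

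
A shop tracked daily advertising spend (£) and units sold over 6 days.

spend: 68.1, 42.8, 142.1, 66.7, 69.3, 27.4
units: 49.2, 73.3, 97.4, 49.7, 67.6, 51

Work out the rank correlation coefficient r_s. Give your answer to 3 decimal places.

Rank spend: 4, 2, 6, 3, 5, 1
Rank units: 1, 5, 6, 2, 4, 3
d = rank(spend) − rank(units): 3, -3, 0, 1, 1, -2; Σd² = 24
ρ = 1 − 6Σd² / [n(n²−1)] = 1 − 6×24 / (6×35) = 1 − 144/210 ≈ 0.314

0.314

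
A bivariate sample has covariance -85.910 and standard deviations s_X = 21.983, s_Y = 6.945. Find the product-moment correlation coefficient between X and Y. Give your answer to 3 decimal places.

-0.563

r = Cov(X,Y) / (s_X · s_Y) = -85.910 / (21.983 × 6.945)
  = -85.910 / 152.6719 ≈ -0.563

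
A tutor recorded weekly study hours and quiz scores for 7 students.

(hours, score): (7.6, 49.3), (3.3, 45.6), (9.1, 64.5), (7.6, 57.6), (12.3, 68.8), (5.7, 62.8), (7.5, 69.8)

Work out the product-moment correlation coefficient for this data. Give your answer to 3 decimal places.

n = 7, Σx = 53.1, Σy = 418.4, Σx² = 449.25, Σy² = 25537.18, Σxy = 3277.57
nΣxy − ΣxΣy = 22942.99 − 22217.04 = 725.95
nΣx² − (Σx)² = 3144.75 − 2819.61 = 325.14; nΣy² − (Σy)² = 178760.26 − 175058.56 = 3701.7
r = 725.95 / √(325.14 × 3701.7) = 725.95 / 1097.0737 ≈ 0.662

0.662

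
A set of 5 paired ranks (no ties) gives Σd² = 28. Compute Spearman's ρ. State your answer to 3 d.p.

ρ = 1 − 6Σd² / [n(n²−1)] = 1 − 6×28 / (5×24)
  = 1 − 168/120 = 1 − 1.4000 ≈ -0.400

-0.400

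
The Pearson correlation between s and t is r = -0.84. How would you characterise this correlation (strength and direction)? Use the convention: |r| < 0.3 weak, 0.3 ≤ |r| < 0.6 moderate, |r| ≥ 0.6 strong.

strong negative

r = -0.84 < 0 so the relationship is negative.
|r| = 0.84, which falls in the strong range.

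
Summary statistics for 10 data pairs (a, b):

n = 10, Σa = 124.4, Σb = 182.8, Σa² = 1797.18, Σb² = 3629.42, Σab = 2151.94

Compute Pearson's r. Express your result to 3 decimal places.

r = (nΣab − ΣaΣb) / √[(nΣa² − (Σa)²)(nΣb² − (Σb)²)]
Numerator: 10×2151.94 − 124.4×182.8 = -1220.92
Denominator: √[(17971.8 − 15475.36)(36294.2 − 33415.84)] = √[2496.44 × 2878.36] = 2680.6068
r = -1220.92 / 2680.6068 ≈ -0.455

-0.455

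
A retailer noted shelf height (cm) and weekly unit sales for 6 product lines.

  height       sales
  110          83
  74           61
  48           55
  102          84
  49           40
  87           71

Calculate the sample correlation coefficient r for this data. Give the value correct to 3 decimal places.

0.949

n = 6, Σx = 470, Σy = 394, Σx² = 40254, Σy² = 27332, Σxy = 32989
nΣxy − ΣxΣy = 197934 − 185180 = 12754
nΣx² − (Σx)² = 241524 − 220900 = 20624; nΣy² − (Σy)² = 163992 − 155236 = 8756
r = 12754 / √(20624 × 8756) = 12754 / 13438.1451 ≈ 0.949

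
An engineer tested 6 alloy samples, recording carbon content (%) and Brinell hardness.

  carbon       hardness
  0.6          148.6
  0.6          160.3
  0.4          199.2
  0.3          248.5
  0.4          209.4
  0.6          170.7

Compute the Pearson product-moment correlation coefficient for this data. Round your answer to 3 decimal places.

n = 6, Σx = 2.9, Σy = 1136.7, Σx² = 1.49, Σy² = 222197.79, Σxy = 525.75
nΣxy − ΣxΣy = 3154.5 − 3296.43 = -141.93
nΣx² − (Σx)² = 8.94 − 8.41 = 0.53; nΣy² − (Σy)² = 1333186.74 − 1292086.89 = 41099.85
r = -141.93 / √(0.53 × 41099.85) = -141.93 / 147.5904 ≈ -0.962

-0.962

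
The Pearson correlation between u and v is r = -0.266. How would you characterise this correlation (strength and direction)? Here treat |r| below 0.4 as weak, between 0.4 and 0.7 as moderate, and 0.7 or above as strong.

weak negative

r = -0.266 < 0 so the relationship is negative.
|r| = 0.266, which falls in the weak range.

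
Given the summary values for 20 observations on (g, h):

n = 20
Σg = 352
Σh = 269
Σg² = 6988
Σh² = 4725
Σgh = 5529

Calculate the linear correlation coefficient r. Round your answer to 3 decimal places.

r = (nΣgh − ΣgΣh) / √[(nΣg² − (Σg)²)(nΣh² − (Σh)²)]
Numerator: 20×5529 − 352×269 = 15892
Denominator: √[(139760 − 123904)(94500 − 72361)] = √[15856 × 22139] = 18735.9543
r = 15892 / 18735.9543 ≈ 0.848

0.848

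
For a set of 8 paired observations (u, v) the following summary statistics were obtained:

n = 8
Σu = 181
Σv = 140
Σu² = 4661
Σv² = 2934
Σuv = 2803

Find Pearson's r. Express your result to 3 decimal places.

r = (nΣuv − ΣuΣv) / √[(nΣu² − (Σu)²)(nΣv² − (Σv)²)]
Numerator: 8×2803 − 181×140 = -2916
Denominator: √[(37288 − 32761)(23472 − 19600)] = √[4527 × 3872] = 4186.7104
r = -2916 / 4186.7104 ≈ -0.696

-0.696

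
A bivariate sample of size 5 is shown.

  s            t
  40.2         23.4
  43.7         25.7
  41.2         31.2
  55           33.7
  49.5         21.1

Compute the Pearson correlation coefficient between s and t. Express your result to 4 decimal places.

n = 5, Σs = 229.6, Σt = 135.1, Σs² = 10698.42, Σt² = 3762.39, Σst = 6247.16
nΣst − ΣsΣt = 31235.8 − 31018.96 = 216.84
nΣs² − (Σs)² = 53492.1 − 52716.16 = 775.94; nΣt² − (Σt)² = 18811.95 − 18252.01 = 559.94
r = 216.84 / √(775.94 × 559.94) = 216.84 / 659.1509 ≈ 0.3290

0.3290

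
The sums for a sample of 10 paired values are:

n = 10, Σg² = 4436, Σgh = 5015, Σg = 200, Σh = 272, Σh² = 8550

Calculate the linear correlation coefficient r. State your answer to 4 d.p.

-0.5998

r = (nΣgh − ΣgΣh) / √[(nΣg² − (Σg)²)(nΣh² − (Σh)²)]
Numerator: 10×5015 − 200×272 = -4250
Denominator: √[(44360 − 40000)(85500 − 73984)] = √[4360 × 11516] = 7085.8846
r = -4250 / 7085.8846 ≈ -0.5998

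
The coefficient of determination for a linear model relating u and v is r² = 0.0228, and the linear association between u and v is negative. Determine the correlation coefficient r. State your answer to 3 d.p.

-0.151

|r| = √0.0228 = 0.151
The association is negative, so r = −0.151.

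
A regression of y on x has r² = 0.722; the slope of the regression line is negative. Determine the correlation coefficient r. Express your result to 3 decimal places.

|r| = √0.722 = 0.850
The association is negative, so r = −0.850.

-0.850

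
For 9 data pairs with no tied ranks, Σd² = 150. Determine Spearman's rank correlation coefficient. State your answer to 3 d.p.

-0.250

ρ = 1 − 6Σd² / [n(n²−1)] = 1 − 6×150 / (9×80)
  = 1 − 900/720 = 1 − 1.2500 ≈ -0.250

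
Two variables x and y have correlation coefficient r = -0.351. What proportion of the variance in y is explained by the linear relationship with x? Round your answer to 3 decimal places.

r² = (-0.351)² = 0.123

0.123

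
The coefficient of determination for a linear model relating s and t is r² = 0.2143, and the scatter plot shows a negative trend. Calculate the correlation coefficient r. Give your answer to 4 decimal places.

|r| = √0.2143 = 0.4629
The association is negative, so r = −0.4629.

-0.4629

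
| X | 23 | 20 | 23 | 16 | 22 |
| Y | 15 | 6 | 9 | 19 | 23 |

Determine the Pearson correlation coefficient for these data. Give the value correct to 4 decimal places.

-0.1893

n = 5, ΣX = 104, ΣY = 72, ΣX² = 2198, ΣY² = 1232, ΣXY = 1482
nΣXY − ΣXΣY = 7410 − 7488 = -78
nΣX² − (ΣX)² = 10990 − 10816 = 174; nΣY² − (ΣY)² = 6160 − 5184 = 976
r = -78 / √(174 × 976) = -78 / 412.0971 ≈ -0.1893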